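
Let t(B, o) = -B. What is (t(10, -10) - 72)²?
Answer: 6724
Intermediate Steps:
(t(10, -10) - 72)² = (-1*10 - 72)² = (-10 - 72)² = (-82)² = 6724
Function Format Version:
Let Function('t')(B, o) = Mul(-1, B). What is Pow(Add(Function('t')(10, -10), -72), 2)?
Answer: 6724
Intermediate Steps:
Pow(Add(Function('t')(10, -10), -72), 2) = Pow(Add(Mul(-1, 10), -72), 2) = Pow(Add(-10, -72), 2) = Pow(-82, 2) = 6724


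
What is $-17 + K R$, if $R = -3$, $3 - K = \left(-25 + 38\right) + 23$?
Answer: $82$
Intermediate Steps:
$K = -33$ ($K = 3 - \left(\left(-25 + 38\right) + 23\right) = 3 - \left(13 + 23\right) = 3 - 36 = -33$)
$-17 + K R = -17 - -99 = -17 + 99 = 82$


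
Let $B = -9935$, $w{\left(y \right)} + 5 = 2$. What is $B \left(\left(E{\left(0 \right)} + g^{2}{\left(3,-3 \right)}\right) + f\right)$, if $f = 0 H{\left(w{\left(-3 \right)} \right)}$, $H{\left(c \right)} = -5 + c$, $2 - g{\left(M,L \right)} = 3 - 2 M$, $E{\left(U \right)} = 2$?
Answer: $-268245$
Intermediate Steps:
$w{\left(y \right)} = -3$ ($w{\left(y \right)} = -5 + 2 = -3$)
$g{\left(M,L \right)} = -1 + 2 M$ ($g{\left(M,L \right)} = 2 - \left(3 - 2 M\right) = 2 + \left(-3 + 2 M\right) = -1 + 2 M$)
$f = 0$ ($f = 0 \left(-5 - 3\right) = 0 \left(-8\right) = 0$)
$B \left(\left(E{\left(0 \right)} + g^{2}{\left(3,-3 \right)}\right) + f\right) = - 9935 \left(\left(2 + \left(-1 + 2 \cdot 3\right)^{2}\right) + 0\right) = - 9935 \left(\left(2 + \left(-1 + 6\right)^{2}\right) + 0\right) = - 9935 \left(\left(2 + 5^{2}\right) + 0\right) = - 9935 \left(\left(2 + 25\right) + 0\right) = - 9935 \left(27 + 0\right) = \left(-9935\right) 27 = -268245$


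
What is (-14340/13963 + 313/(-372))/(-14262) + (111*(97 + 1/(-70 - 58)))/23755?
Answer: 2552920785429761/5631280014333312 ≈ 0.45335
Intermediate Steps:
(-14340/13963 + 313/(-372))/(-14262) + (111*(97 + 1/(-70 - 58)))/23755 = (-14340*1/13963 + 313*(-1/372))*(-1/14262) + (111*(97 + 1/(-128)))*(1/23755) = (-14340/13963 - 313/372)*(-1/14262) + (111*(97 - 1/128))*(1/23755) = -9704899/5194236*(-1/14262) + (111*(12415/128))*(1/23755) = 9704899/74080193832 + (1378065/128)*(1/23755) = 9704899/74080193832 + 275613/608128 = 2552920785429761/5631280014333312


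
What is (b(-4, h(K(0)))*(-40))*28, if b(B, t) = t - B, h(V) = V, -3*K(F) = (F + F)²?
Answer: -4480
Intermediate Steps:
K(F) = -4*F²/3 (K(F) = -(F + F)²/3 = -4*F²/3)
(b(-4, h(K(0)))*(-40))*28 = ((-4/3*0² - 1*(-4))*(-40))*28 = ((-4/3*0 + 4)*(-40))*28 = ((0 + 4)*(-40))*28 = (4*(-40))*28 = -160*28 = -4480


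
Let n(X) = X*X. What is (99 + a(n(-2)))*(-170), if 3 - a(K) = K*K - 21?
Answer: -18190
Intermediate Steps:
n(X) = X²
a(K) = 24 - K² (a(K) = 3 - (K*K - 21) = 3 - (K² - 21) = 3 - (-21 + K²) = 3 + (21 - K²) = 24 - K²)
(99 + a(n(-2)))*(-170) = (99 + (24 - ((-2)²)²))*(-170) = (99 + (24 - 1*4²))*(-170) = (99 + (24 - 1*16))*(-170) = (99 + (24 - 16))*(-170) = (99 + 8)*(-170) = 107*(-170) = -18190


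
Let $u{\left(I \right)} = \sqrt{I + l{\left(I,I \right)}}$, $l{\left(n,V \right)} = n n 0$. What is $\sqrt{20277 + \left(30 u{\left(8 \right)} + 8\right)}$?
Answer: $\sqrt{20285 + 60 \sqrt{2}} \approx 142.72$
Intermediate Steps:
$l{\left(n,V \right)} = 0$ ($l{\left(n,V \right)} = n^{2} \cdot 0 = 0$)
$u{\left(I \right)} = \sqrt{I}$ ($u{\left(I \right)} = \sqrt{I + 0} = \sqrt{I}$)
$\sqrt{20277 + \left(30 u{\left(8 \right)} + 8\right)} = \sqrt{20277 + \left(30 \sqrt{8} + 8\right)} = \sqrt{20277 + \left(30 \cdot 2 \sqrt{2} + 8\right)} = \sqrt{20277 + \left(60 \sqrt{2} + 8\right)} = \sqrt{20277 + \left(8 + 60 \sqrt{2}\right)} = \sqrt{20285 + 60 \sqrt{2}}$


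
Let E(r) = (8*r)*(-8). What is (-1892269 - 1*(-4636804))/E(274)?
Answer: -2744535/17536 ≈ -156.51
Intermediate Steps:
E(r) = -64*r
(-1892269 - 1*(-4636804))/E(274) = (-1892269 - 1*(-4636804))/((-64*274)) = (-1892269 + 4636804)/(-17536) = 2744535*(-1/17536) = -2744535/17536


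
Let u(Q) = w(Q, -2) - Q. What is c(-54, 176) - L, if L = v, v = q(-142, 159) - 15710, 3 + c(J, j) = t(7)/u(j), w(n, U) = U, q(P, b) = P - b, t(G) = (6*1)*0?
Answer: 16008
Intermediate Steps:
t(G) = 0 (t(G) = 6*0 = 0)
u(Q) = -2 - Q
c(J, j) = -3 (c(J, j) = -3 + 0/(-2 - j) = -3 + 0 = -3)
v = -16011 (v = (-142 - 1*159) - 15710 = (-142 - 159) - 15710 = -301 - 15710 = -16011)
L = -16011
c(-54, 176) - L = -3 - 1*(-16011) = -3 + 16011 = 16008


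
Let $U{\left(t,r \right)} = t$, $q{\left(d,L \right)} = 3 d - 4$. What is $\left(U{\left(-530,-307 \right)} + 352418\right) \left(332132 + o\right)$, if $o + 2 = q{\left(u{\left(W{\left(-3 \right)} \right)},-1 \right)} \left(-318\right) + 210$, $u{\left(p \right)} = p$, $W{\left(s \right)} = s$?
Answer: $118401162912$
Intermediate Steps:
$q{\left(d,L \right)} = -4 + 3 d$
$o = 4342$ ($o = -2 + \left(\left(-4 + 3 \left(-3\right)\right) \left(-318\right) + 210\right) = -2 + \left(\left(-4 - 9\right) \left(-318\right) + 210\right) = -2 + \left(\left(-13\right) \left(-318\right) + 210\right) = -2 + \left(4134 + 210\right) = -2 + 4344 = 4342$)
$\left(U{\left(-530,-307 \right)} + 352418\right) \left(332132 + o\right) = \left(-530 + 352418\right) \left(332132 + 4342\right) = 351888 \cdot 336474 = 118401162912$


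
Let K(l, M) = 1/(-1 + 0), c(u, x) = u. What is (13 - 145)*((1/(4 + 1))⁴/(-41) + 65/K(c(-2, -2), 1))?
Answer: 219862632/25625 ≈ 8580.0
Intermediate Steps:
K(l, M) = -1 (K(l, M) = 1/(-1) = -1)
(13 - 145)*((1/(4 + 1))⁴/(-41) + 65/K(c(-2, -2), 1)) = (13 - 145)*((1/(4 + 1))⁴/(-41) + 65/(-1)) = -132*((1/5)⁴*(-1/41) + 65*(-1)) = -132*((⅕)⁴*(-1/41) - 65) = -132*((1/625)*(-1/41) - 65) = -132*(-1/25625 - 65) = -132*(-1665626/25625) = 219862632/25625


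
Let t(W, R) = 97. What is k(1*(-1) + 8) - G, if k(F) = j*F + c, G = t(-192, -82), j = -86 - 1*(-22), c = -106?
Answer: -651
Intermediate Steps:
j = -64 (j = -86 + 22 = -64)
G = 97
k(F) = -106 - 64*F (k(F) = -64*F - 106 = -106 - 64*F)
k(1*(-1) + 8) - G = (-106 - 64*(1*(-1) + 8)) - 1*97 = (-106 - 64*(-1 + 8)) - 97 = (-106 - 64*7) - 97 = (-106 - 448) - 97 = -554 - 97 = -651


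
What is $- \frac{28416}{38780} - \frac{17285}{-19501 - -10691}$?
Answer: $\frac{20998367}{17082590} \approx 1.2292$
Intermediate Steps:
$- \frac{28416}{38780} - \frac{17285}{-19501 - -10691} = \left(-28416\right) \frac{1}{38780} - \frac{17285}{-19501 + 10691} = - \frac{7104}{9695} - \frac{17285}{-8810} = - \frac{7104}{9695} - - \frac{3457}{1762} = - \frac{7104}{9695} + \frac{3457}{1762} = \frac{20998367}{17082590}$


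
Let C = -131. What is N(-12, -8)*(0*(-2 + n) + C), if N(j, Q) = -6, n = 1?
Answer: 786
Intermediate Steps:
N(-12, -8)*(0*(-2 + n) + C) = -6*(0*(-2 + 1) - 131) = -6*(0*(-1) - 131) = -6*(0 - 131) = -6*(-131) = 786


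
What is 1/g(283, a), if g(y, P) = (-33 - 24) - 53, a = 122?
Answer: -1/110 ≈ -0.0090909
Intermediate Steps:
g(y, P) = -110 (g(y, P) = -57 - 53 = -110)
1/g(283, a) = 1/(-110) = -1/110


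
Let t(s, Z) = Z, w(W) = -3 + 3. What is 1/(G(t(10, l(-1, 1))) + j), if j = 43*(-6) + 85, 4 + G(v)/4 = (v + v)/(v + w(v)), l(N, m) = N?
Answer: -1/181 ≈ -0.0055249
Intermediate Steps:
w(W) = 0
G(v) = -8 (G(v) = -16 + 4*((v + v)/(v + 0)) = -16 + 4*((2*v)/v) = -16 + 4*2 = -16 + 8 = -8)
j = -173 (j = -258 + 85 = -173)
1/(G(t(10, l(-1, 1))) + j) = 1/(-8 - 173) = 1/(-181) = -1/181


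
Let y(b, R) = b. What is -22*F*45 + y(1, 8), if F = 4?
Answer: -3959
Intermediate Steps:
-22*F*45 + y(1, 8) = -22*4*45 + 1 = -88*45 + 1 = -3960 + 1 = -3959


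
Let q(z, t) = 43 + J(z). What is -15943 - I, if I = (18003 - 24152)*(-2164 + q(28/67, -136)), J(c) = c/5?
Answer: -4374248448/335 ≈ -1.3057e+7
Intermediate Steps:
J(c) = c/5 (J(c) = c*(⅕) = c/5)
q(z, t) = 43 + z/5
I = 4368907543/335 (I = (18003 - 24152)*(-2164 + (43 + (28/67)/5)) = -6149*(-2164 + (43 + (28*(1/67))/5)) = -6149*(-2164 + (43 + (⅕)*(28/67))) = -6149*(-2164 + (43 + 28/335)) = -6149*(-2164 + 14433/335) = -6149*(-710507/335) = 4368907543/335 ≈ 1.3042e+7)
-15943 - I = -15943 - 1*4368907543/335 = -15943 - 4368907543/335 = -4374248448/335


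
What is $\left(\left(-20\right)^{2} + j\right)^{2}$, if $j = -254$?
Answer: $21316$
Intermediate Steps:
$\left(\left(-20\right)^{2} + j\right)^{2} = \left(\left(-20\right)^{2} - 254\right)^{2} = \left(400 - 254\right)^{2} = 146^{2} = 21316$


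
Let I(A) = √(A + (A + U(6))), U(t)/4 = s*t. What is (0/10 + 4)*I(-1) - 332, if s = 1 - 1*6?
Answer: -332 + 4*I*√122 ≈ -332.0 + 44.181*I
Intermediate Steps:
s = -5 (s = 1 - 6 = -5)
U(t) = -20*t (U(t) = 4*(-5*t) = -20*t)
I(A) = √(-120 + 2*A) (I(A) = √(A + (A - 20*6)) = √(A + (A - 120)) = √(A + (-120 + A)) = √(-120 + 2*A))
(0/10 + 4)*I(-1) - 332 = (0/10 + 4)*√(-120 + 2*(-1)) - 332 = (0*(⅒) + 4)*√(-120 - 2) - 332 = (0 + 4)*√(-122) - 332 = 4*(I*√122) - 332 = 4*I*√122 - 332 = -332 + 4*I*√122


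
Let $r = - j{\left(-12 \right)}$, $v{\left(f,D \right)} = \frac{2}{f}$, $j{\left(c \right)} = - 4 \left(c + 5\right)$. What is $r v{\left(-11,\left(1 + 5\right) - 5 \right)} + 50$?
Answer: $\frac{606}{11} \approx 55.091$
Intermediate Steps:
$j{\left(c \right)} = -20 - 4 c$ ($j{\left(c \right)} = - 4 \left(5 + c\right) = -20 - 4 c$)
$r = -28$ ($r = - (-20 - -48) = - (-20 + 48) = \left(-1\right) 28 = -28$)
$r v{\left(-11,\left(1 + 5\right) - 5 \right)} + 50 = - 28 \frac{2}{-11} + 50 = - 28 \cdot 2 \left(- \frac{1}{11}\right) + 50 = \left(-28\right) \left(- \frac{2}{11}\right) + 50 = \frac{56}{11} + 50 = \frac{606}{11}$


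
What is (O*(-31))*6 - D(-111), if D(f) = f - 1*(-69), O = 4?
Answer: -702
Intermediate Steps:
D(f) = 69 + f (D(f) = f + 69 = 69 + f)
(O*(-31))*6 - D(-111) = (4*(-31))*6 - (69 - 111) = -124*6 - 1*(-42) = -744 + 42 = -702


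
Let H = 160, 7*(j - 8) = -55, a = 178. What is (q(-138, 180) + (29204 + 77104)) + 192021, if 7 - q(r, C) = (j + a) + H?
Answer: 2085985/7 ≈ 2.9800e+5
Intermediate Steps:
j = 1/7 (j = 8 + (1/7)*(-55) = 8 - 55/7 = 1/7 ≈ 0.14286)
q(r, C) = -2318/7 (q(r, C) = 7 - ((1/7 + 178) + 160) = 7 - (1247/7 + 160) = 7 - 1*2367/7 = 7 - 2367/7 = -2318/7)
(q(-138, 180) + (29204 + 77104)) + 192021 = (-2318/7 + (29204 + 77104)) + 192021 = (-2318/7 + 106308) + 192021 = 741838/7 + 192021 = 2085985/7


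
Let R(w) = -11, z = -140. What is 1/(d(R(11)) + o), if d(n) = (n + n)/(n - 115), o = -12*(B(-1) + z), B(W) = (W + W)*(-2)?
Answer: 63/102827 ≈ 0.00061268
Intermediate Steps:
B(W) = -4*W (B(W) = (2*W)*(-2) = -4*W)
o = 1632 (o = -12*(-4*(-1) - 140) = -12*(4 - 140) = -12*(-136) = 1632)
d(n) = 2*n/(-115 + n) (d(n) = (2*n)/(-115 + n) = 2*n/(-115 + n))
1/(d(R(11)) + o) = 1/(2*(-11)/(-115 - 11) + 1632) = 1/(2*(-11)/(-126) + 1632) = 1/(2*(-11)*(-1/126) + 1632) = 1/(11/63 + 1632) = 1/(102827/63) = 63/102827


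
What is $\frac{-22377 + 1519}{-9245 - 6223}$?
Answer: $\frac{10429}{7734} \approx 1.3485$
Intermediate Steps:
$\frac{-22377 + 1519}{-9245 - 6223} = - \frac{20858}{-15468} = \left(-20858\right) \left(- \frac{1}{15468}\right) = \frac{10429}{7734}$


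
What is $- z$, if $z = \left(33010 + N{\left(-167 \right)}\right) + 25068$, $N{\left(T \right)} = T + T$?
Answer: $-57744$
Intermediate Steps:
$N{\left(T \right)} = 2 T$
$z = 57744$ ($z = \left(33010 + 2 \left(-167\right)\right) + 25068 = \left(33010 - 334\right) + 25068 = 32676 + 25068 = 57744$)
$- z = \left(-1\right) 57744 = -57744$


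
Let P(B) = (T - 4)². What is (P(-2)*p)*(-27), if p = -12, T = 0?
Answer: 5184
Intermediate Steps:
P(B) = 16 (P(B) = (0 - 4)² = (-4)² = 16)
(P(-2)*p)*(-27) = (16*(-12))*(-27) = -192*(-27) = 5184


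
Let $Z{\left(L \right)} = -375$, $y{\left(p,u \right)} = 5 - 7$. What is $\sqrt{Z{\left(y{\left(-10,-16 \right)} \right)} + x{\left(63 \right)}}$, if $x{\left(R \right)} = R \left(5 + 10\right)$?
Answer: $\sqrt{570} \approx 23.875$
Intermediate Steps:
$y{\left(p,u \right)} = -2$
$x{\left(R \right)} = 15 R$ ($x{\left(R \right)} = R 15 = 15 R$)
$\sqrt{Z{\left(y{\left(-10,-16 \right)} \right)} + x{\left(63 \right)}} = \sqrt{-375 + 15 \cdot 63} = \sqrt{-375 + 945} = \sqrt{570}$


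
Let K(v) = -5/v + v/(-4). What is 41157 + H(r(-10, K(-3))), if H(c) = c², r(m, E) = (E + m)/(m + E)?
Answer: 41158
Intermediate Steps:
K(v) = -5/v - v/4 (K(v) = -5/v + v*(-¼) = -5/v - v/4)
r(m, E) = 1 (r(m, E) = (E + m)/(E + m) = 1)
41157 + H(r(-10, K(-3))) = 41157 + 1² = 41157 + 1 = 41158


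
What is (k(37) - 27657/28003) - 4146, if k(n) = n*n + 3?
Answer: -77707979/28003 ≈ -2775.0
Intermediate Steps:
k(n) = 3 + n**2 (k(n) = n**2 + 3 = 3 + n**2)
(k(37) - 27657/28003) - 4146 = ((3 + 37**2) - 27657/28003) - 4146 = ((3 + 1369) - 27657*1/28003) - 4146 = (1372 - 27657/28003) - 4146 = 38392459/28003 - 4146 = -77707979/28003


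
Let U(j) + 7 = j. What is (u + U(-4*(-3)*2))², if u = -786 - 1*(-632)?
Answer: 18769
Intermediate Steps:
U(j) = -7 + j
u = -154 (u = -786 + 632 = -154)
(u + U(-4*(-3)*2))² = (-154 + (-7 - 4*(-3)*2))² = (-154 + (-7 + 12*2))² = (-154 + (-7 + 24))² = (-154 + 17)² = (-137)² = 18769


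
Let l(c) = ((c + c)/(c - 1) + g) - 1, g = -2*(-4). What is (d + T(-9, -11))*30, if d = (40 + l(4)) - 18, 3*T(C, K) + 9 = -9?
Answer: 770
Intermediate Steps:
g = 8
l(c) = 7 + 2*c/(-1 + c) (l(c) = ((c + c)/(c - 1) + 8) - 1 = ((2*c)/(-1 + c) + 8) - 1 = (2*c/(-1 + c) + 8) - 1 = (8 + 2*c/(-1 + c)) - 1 = 7 + 2*c/(-1 + c))
T(C, K) = -6 (T(C, K) = -3 + (⅓)*(-9) = -3 - 3 = -6)
d = 95/3 (d = (40 + (-7 + 9*4)/(-1 + 4)) - 18 = (40 + (-7 + 36)/3) - 18 = (40 + (⅓)*29) - 18 = (40 + 29/3) - 18 = 149/3 - 18 = 95/3 ≈ 31.667)
(d + T(-9, -11))*30 = (95/3 - 6)*30 = (77/3)*30 = 770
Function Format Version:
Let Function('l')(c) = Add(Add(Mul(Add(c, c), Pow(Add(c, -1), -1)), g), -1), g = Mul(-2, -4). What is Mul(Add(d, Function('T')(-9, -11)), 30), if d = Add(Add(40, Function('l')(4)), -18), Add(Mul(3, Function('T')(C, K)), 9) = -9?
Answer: 770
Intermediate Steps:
g = 8
Function('l')(c) = Add(7, Mul(2, c, Pow(Add(-1, c), -1))) (Function('l')(c) = Add(Add(Mul(Add(c, c), Pow(Add(c, -1), -1)), 8), -1) = Add(Add(Mul(Mul(2, c), Pow(Add(-1, c), -1)), 8), -1) = Add(Add(Mul(2, c, Pow(Add(-1, c), -1)), 8), -1) = Add(Add(8, Mul(2, c, Pow(Add(-1, c), -1))), -1) = Add(7, Mul(2, c, Pow(Add(-1, c), -1))))
Function('T')(C, K) = -6 (Function('T')(C, K) = Add(-3, Mul(Rational(1, 3), -9)) = Add(-3, -3) = -6)
d = Rational(95, 3) (d = Add(Add(40, Mul(Pow(Add(-1, 4), -1), Add(-7, Mul(9, 4)))), -18) = Add(Add(40, Mul(Pow(3, -1), Add(-7, 36))), -18) = Add(Add(40, Mul(Rational(1, 3), 29)), -18) = Add(Add(40, Rational(29, 3)), -18) = Add(Rational(149, 3), -18) = Rational(95, 3) ≈ 31.667)
Mul(Add(d, Function('T')(-9, -11)), 30) = Mul(Add(Rational(95, 3), -6), 30) = Mul(Rational(77, 3), 30) = 770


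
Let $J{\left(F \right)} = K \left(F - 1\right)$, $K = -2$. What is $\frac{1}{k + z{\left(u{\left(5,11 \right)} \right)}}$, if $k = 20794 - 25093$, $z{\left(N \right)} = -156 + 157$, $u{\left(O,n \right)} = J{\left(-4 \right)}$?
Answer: $- \frac{1}{4298} \approx -0.00023267$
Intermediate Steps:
$J{\left(F \right)} = 2 - 2 F$ ($J{\left(F \right)} = - 2 \left(F - 1\right) = - 2 \left(-1 + F\right) = 2 - 2 F$)
$u{\left(O,n \right)} = 10$ ($u{\left(O,n \right)} = 2 - -8 = 2 + 8 = 10$)
$z{\left(N \right)} = 1$
$k = -4299$ ($k = 20794 - 25093 = -4299$)
$\frac{1}{k + z{\left(u{\left(5,11 \right)} \right)}} = \frac{1}{-4299 + 1} = \frac{1}{-4298} = - \frac{1}{4298}$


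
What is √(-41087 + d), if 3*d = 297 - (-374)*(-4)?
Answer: 14*I*√1905/3 ≈ 203.68*I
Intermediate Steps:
d = -1199/3 (d = (297 - (-374)*(-4))/3 = (297 - 1*1496)/3 = (297 - 1496)/3 = (⅓)*(-1199) = -1199/3 ≈ -399.67)
√(-41087 + d) = √(-41087 - 1199/3) = √(-124460/3) = 14*I*√1905/3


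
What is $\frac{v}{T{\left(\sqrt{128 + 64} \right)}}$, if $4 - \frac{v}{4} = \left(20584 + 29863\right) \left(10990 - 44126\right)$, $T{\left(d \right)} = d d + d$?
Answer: $\frac{6686447184}{191} - \frac{278601966 \sqrt{3}}{191} \approx 3.2481 \cdot 10^{7}$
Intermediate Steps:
$T{\left(d \right)} = d + d^{2}$ ($T{\left(d \right)} = d^{2} + d = d + d^{2}$)
$v = 6686447184$ ($v = 16 - 4 \left(20584 + 29863\right) \left(10990 - 44126\right) = 16 - 4 \cdot 50447 \left(-33136\right) = 16 - -6686447168 = 16 + 6686447168 = 6686447184$)
$\frac{v}{T{\left(\sqrt{128 + 64} \right)}} = \frac{6686447184}{\sqrt{128 + 64} \left(1 + \sqrt{128 + 64}\right)} = \frac{6686447184}{\sqrt{192} \left(1 + \sqrt{192}\right)} = \frac{6686447184}{8 \sqrt{3} \left(1 + 8 \sqrt{3}\right)} = 6686447184 \frac{\sqrt{3}}{24 \left(1 + 8 \sqrt{3}\right)} = \frac{278601966 \sqrt{3}}{1 + 8 \sqrt{3}}$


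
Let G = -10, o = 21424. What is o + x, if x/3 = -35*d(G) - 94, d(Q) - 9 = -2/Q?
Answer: 20176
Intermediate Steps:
d(Q) = 9 - 2/Q
x = -1248 (x = 3*(-35*(9 - 2/(-10)) - 94) = 3*(-35*(9 - 2*(-⅒)) - 94) = 3*(-35*(9 + ⅕) - 94) = 3*(-35*46/5 - 94) = 3*(-322 - 94) = 3*(-416) = -1248)
o + x = 21424 - 1248 = 20176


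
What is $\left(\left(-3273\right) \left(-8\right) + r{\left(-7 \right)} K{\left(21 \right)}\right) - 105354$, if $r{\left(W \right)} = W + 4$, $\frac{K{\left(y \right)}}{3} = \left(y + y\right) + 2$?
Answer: $-79566$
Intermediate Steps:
$K{\left(y \right)} = 6 + 6 y$ ($K{\left(y \right)} = 3 \left(\left(y + y\right) + 2\right) = 3 \left(2 y + 2\right) = 3 \left(2 + 2 y\right) = 6 + 6 y$)
$r{\left(W \right)} = 4 + W$
$\left(\left(-3273\right) \left(-8\right) + r{\left(-7 \right)} K{\left(21 \right)}\right) - 105354 = \left(\left(-3273\right) \left(-8\right) + \left(4 - 7\right) \left(6 + 6 \cdot 21\right)\right) - 105354 = \left(26184 - 3 \left(6 + 126\right)\right) - 105354 = \left(26184 - 396\right) - 105354 = 25788 - 105354 = -79566$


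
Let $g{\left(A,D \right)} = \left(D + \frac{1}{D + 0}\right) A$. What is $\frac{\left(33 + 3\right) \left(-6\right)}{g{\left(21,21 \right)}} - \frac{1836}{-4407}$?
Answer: $- \frac{1800}{24973} \approx -0.072078$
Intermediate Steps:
$g{\left(A,D \right)} = A \left(D + \frac{1}{D}\right)$ ($g{\left(A,D \right)} = \left(D + \frac{1}{D}\right) A = A \left(D + \frac{1}{D}\right)$)
$\frac{\left(33 + 3\right) \left(-6\right)}{g{\left(21,21 \right)}} - \frac{1836}{-4407} = \frac{\left(33 + 3\right) \left(-6\right)}{21 \cdot 21 + \frac{21}{21}} - \frac{1836}{-4407} = \frac{36 \left(-6\right)}{441 + 21 \cdot \frac{1}{21}} - - \frac{612}{1469} = - \frac{216}{441 + 1} + \frac{612}{1469} = - \frac{216}{442} + \frac{612}{1469} = \left(-216\right) \frac{1}{442} + \frac{612}{1469} = - \frac{108}{221} + \frac{612}{1469} = - \frac{1800}{24973}$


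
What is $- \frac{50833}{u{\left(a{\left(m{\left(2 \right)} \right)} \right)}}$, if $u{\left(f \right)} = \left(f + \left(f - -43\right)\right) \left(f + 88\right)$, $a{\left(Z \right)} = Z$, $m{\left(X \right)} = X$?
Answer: $- \frac{50833}{4230} \approx -12.017$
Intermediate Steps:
$u{\left(f \right)} = \left(43 + 2 f\right) \left(88 + f\right)$ ($u{\left(f \right)} = \left(f + \left(f + 43\right)\right) \left(88 + f\right) = \left(f + \left(43 + f\right)\right) \left(88 + f\right) = \left(43 + 2 f\right) \left(88 + f\right)$)
$- \frac{50833}{u{\left(a{\left(m{\left(2 \right)} \right)} \right)}} = - \frac{50833}{3784 + 2 \cdot 2^{2} + 219 \cdot 2} = - \frac{50833}{3784 + 2 \cdot 4 + 438} = - \frac{50833}{3784 + 8 + 438} = - \frac{50833}{4230}$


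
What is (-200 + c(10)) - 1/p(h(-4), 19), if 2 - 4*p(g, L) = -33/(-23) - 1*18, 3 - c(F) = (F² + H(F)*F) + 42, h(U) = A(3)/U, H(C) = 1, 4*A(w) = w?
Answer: -149115/427 ≈ -349.22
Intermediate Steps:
A(w) = w/4
h(U) = 3/(4*U) (h(U) = ((¼)*3)/U = 3/(4*U))
c(F) = -39 - F - F² (c(F) = 3 - ((F² + 1*F) + 42) = 3 - ((F² + F) + 42) = 3 - ((F + F²) + 42) = 3 - (42 + F + F²) = 3 + (-42 - F - F²) = -39 - F - F²)
p(g, L) = 427/92 (p(g, L) = ½ - (-33/(-23) - 1*18)/4 = ½ - (-33*(-1/23) - 18)/4 = ½ - (33/23 - 18)/4 = ½ - ¼*(-381/23) = ½ + 381/92 = 427/92)
(-200 + c(10)) - 1/p(h(-4), 19) = (-200 + (-39 - 1*10 - 1*10²)) - 1/427/92 = (-200 + (-39 - 10 - 1*100)) - 1*92/427 = (-200 + (-39 - 10 - 100)) - 92/427 = (-200 - 149) - 92/427 = -349 - 92/427 = -149115/427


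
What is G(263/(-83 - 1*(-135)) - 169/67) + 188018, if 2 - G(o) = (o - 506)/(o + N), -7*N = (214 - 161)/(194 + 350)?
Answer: 1574053496652/8362853 ≈ 1.8822e+5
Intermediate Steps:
N = -53/3808 (N = -(214 - 161)/(7*(194 + 350)) = -53/(7*544) = -⅐*53/544 = -53/3808 ≈ -0.013918)
G(o) = 2 - (-506 + o)/(-53/3808 + o) (G(o) = 2 - (o - 506)/(o - 53/3808) = 2 - (-506 + o)/(-53/3808 + o))
G(263/(-83 - 1*(-135)) - 169/67) + 188018 = 2*(963371 + 1904*(263/(-83 - 1*(-135)) - 169/67))/(-53 + 3808*(263/(-83 - 1*(-135)) - 169/67)) + 188018 = 2*(963371 + 1904*(263/(-83 + 135) - 169*1/67))/(-53 + 3808*(263/(-83 + 135) - 169*1/67)) + 188018 = 2*(963371 + 1904*(263/52 - 169/67))/(-53 + 3808*(263/52 - 169/67)) + 188018 = 2*(963371 + 1904*(8833/3484))/(-53 + 3808*(8833/3484)) + 188018 = 2*(963371 + 4204508/871)/(-53 + 8409016/871) + 188018 = 2*(843300649/871)/(8362853/871) + 188018 = 2*(871/8362853)*(843300649/871) + 188018 = 1686601298/8362853 + 188018 = 1574053496652/8362853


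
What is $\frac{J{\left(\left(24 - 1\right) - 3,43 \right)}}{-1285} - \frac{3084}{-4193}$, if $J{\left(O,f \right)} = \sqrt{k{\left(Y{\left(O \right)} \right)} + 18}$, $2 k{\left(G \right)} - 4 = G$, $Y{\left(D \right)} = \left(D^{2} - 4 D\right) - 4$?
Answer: $\frac{3084}{4193} - \frac{\sqrt{178}}{1285} \approx 0.72513$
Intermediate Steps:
$Y{\left(D \right)} = -4 + D^{2} - 4 D$
$k{\left(G \right)} = 2 + \frac{G}{2}$
$J{\left(O,f \right)} = \sqrt{18 + \frac{O^{2}}{2} - 2 O}$ ($J{\left(O,f \right)} = \sqrt{\left(2 + \frac{-4 + O^{2} - 4 O}{2}\right) + 18} = \sqrt{\left(2 - \left(2 + 2 O - \frac{O^{2}}{2}\right)\right) + 18} = \sqrt{\left(\frac{O^{2}}{2} - 2 O\right) + 18} = \sqrt{18 + \frac{O^{2}}{2} - 2 O}$)
$\frac{J{\left(\left(24 - 1\right) - 3,43 \right)}}{-1285} - \frac{3084}{-4193} = \frac{\frac{1}{2} \sqrt{72 - 8 \left(\left(24 - 1\right) - 3\right) + 2 \left(\left(24 - 1\right) - 3\right)^{2}}}{-1285} - \frac{3084}{-4193} = \frac{\sqrt{72 - 8 \left(23 - 3\right) + 2 \left(23 - 3\right)^{2}}}{2} \left(- \frac{1}{1285}\right) - - \frac{3084}{4193} = \frac{\sqrt{72 - 160 + 2 \cdot 20^{2}}}{2} \left(- \frac{1}{1285}\right) + \frac{3084}{4193} = \frac{\sqrt{72 - 160 + 2 \cdot 400}}{2} \left(- \frac{1}{1285}\right) + \frac{3084}{4193} = \frac{\sqrt{72 - 160 + 800}}{2} \left(- \frac{1}{1285}\right) + \frac{3084}{4193} = \frac{\sqrt{712}}{2} \left(- \frac{1}{1285}\right) + \frac{3084}{4193} = \frac{2 \sqrt{178}}{2} \left(- \frac{1}{1285}\right) + \frac{3084}{4193} = \sqrt{178} \left(- \frac{1}{1285}\right) + \frac{3084}{4193} = - \frac{\sqrt{178}}{1285} + \frac{3084}{4193} = \frac{3084}{4193} - \frac{\sqrt{178}}{1285}$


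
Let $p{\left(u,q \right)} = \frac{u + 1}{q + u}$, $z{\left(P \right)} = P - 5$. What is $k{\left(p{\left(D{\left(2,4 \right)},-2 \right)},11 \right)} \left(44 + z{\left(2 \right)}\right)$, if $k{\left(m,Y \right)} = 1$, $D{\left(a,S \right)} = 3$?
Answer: $41$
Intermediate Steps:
$z{\left(P \right)} = -5 + P$
$p{\left(u,q \right)} = \frac{1 + u}{q + u}$
$k{\left(p{\left(D{\left(2,4 \right)},-2 \right)},11 \right)} \left(44 + z{\left(2 \right)}\right) = 1 \left(44 + \left(-5 + 2\right)\right) = 1 \left(44 - 3\right) = 1 \cdot 41 = 41$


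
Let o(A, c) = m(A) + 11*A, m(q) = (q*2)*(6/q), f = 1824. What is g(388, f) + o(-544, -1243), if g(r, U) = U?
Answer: -4148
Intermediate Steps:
m(q) = 12 (m(q) = (2*q)*(6/q) = 12)
o(A, c) = 12 + 11*A
g(388, f) + o(-544, -1243) = 1824 + (12 + 11*(-544)) = 1824 + (12 - 5984) = 1824 - 5972 = -4148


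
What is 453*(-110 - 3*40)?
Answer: -104190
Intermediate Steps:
453*(-110 - 3*40) = 453*(-110 - 120) = 453*(-230) = -104190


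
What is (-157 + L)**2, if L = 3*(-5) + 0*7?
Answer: 29584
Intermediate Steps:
L = -15 (L = -15 + 0 = -15)
(-157 + L)**2 = (-157 - 15)**2 = (-172)**2 = 29584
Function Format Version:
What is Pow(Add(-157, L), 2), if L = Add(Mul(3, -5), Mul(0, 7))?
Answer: 29584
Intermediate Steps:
L = -15 (L = Add(-15, 0) = -15)
Pow(Add(-157, L), 2) = Pow(Add(-157, -15), 2) = Pow(-172, 2) = 29584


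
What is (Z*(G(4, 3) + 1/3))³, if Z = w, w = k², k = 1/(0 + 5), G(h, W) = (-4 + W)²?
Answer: 64/421875 ≈ 0.00015170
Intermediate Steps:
k = ⅕ (k = 1/5 = ⅕ ≈ 0.20000)
w = 1/25 (w = (⅕)² = 1/25 ≈ 0.040000)
Z = 1/25 ≈ 0.040000
(Z*(G(4, 3) + 1/3))³ = (((-4 + 3)² + 1/3)/25)³ = (((-1)² + ⅓)/25)³ = ((1 + ⅓)/25)³ = ((1/25)*(4/3))³ = (4/75)³ = 64/421875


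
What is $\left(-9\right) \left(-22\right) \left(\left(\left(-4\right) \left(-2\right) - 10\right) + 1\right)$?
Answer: $-198$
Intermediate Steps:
$\left(-9\right) \left(-22\right) \left(\left(\left(-4\right) \left(-2\right) - 10\right) + 1\right) = 198 \left(\left(8 - 10\right) + 1\right) = 198 \left(-2 + 1\right) = 198 \left(-1\right) = -198$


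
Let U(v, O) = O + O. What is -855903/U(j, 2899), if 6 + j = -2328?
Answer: -855903/5798 ≈ -147.62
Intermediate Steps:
j = -2334 (j = -6 - 2328 = -2334)
U(v, O) = 2*O
-855903/U(j, 2899) = -855903/(2*2899) = -855903/5798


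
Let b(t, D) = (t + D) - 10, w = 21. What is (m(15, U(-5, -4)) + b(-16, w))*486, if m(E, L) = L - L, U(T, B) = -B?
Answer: -2430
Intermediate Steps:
m(E, L) = 0
b(t, D) = -10 + D + t (b(t, D) = (D + t) - 10 = -10 + D + t)
(m(15, U(-5, -4)) + b(-16, w))*486 = (0 + (-10 + 21 - 16))*486 = (0 - 5)*486 = -5*486 = -2430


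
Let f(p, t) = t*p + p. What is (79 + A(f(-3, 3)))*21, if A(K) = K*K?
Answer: 4683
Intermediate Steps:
f(p, t) = p + p*t (f(p, t) = p*t + p = p + p*t)
A(K) = K**2
(79 + A(f(-3, 3)))*21 = (79 + (-3*(1 + 3))**2)*21 = (79 + (-3*4)**2)*21 = (79 + (-12)**2)*21 = (79 + 144)*21 = 223*21 = 4683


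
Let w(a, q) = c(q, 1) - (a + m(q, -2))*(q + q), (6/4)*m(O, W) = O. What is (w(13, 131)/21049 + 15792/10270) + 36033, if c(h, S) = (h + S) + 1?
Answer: 1669164385156/46322835 ≈ 36033.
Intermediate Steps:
m(O, W) = 2*O/3
c(h, S) = 1 + S + h (c(h, S) = (S + h) + 1 = 1 + S + h)
w(a, q) = 2 + q - 2*q*(a + 2*q/3) (w(a, q) = (1 + 1 + q) - (a + 2*q/3)*(q + q) = (2 + q) - (a + 2*q/3)*2*q = (2 + q) - 2*q*(a + 2*q/3) = 2 + q - 2*q*(a + 2*q/3))
(w(13, 131)/21049 + 15792/10270) + 36033 = ((2 + 131 - 4/3*131² - 2*13*131)/21049 + 15792/10270) + 36033 = ((2 + 131 - 4/3*17161 - 3406)*(1/21049) + 15792*(1/10270)) + 36033 = ((2 + 131 - 68644/3 - 3406)*(1/21049) + 7896/5135) + 36033 = (-78463/3*1/21049 + 7896/5135) + 36033 = (-11209/9021 + 7896/5135) + 36033 = 13671601/46322835 + 36033 = 1669164385156/46322835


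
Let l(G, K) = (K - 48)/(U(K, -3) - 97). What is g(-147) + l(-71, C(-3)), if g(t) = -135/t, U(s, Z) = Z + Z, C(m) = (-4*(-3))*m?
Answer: 8751/5047 ≈ 1.7339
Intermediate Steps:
C(m) = 12*m
U(s, Z) = 2*Z
l(G, K) = 48/103 - K/103 (l(G, K) = (K - 48)/(2*(-3) - 97) = (-48 + K)/(-6 - 97) = (-48 + K)/(-103) = (-48 + K)*(-1/103) = 48/103 - K/103)
g(-147) + l(-71, C(-3)) = -135/(-147) + (48/103 - 12*(-3)/103) = -135*(-1/147) + (48/103 - 1/103*(-36)) = 45/49 + (48/103 + 36/103) = 45/49 + 84/103 = 8751/5047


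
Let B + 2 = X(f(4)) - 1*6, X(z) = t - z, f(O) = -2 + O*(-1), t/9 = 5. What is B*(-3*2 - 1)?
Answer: -301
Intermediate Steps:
t = 45 (t = 9*5 = 45)
f(O) = -2 - O
X(z) = 45 - z
B = 43 (B = -2 + ((45 - (-2 - 1*4)) - 1*6) = -2 + ((45 - (-2 - 4)) - 6) = -2 + ((45 - 1*(-6)) - 6) = -2 + ((45 + 6) - 6) = -2 + (51 - 6) = -2 + 45 = 43)
B*(-3*2 - 1) = 43*(-3*2 - 1) = 43*(-6 - 1) = 43*(-7) = -301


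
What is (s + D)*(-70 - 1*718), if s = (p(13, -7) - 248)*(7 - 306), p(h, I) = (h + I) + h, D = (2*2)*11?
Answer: -53989820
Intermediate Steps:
D = 44 (D = 4*11 = 44)
p(h, I) = I + 2*h (p(h, I) = (I + h) + h = I + 2*h)
s = 68471 (s = ((-7 + 2*13) - 248)*(7 - 306) = ((-7 + 26) - 248)*(-299) = (19 - 248)*(-299) = -229*(-299) = 68471)
(s + D)*(-70 - 1*718) = (68471 + 44)*(-70 - 1*718) = 68515*(-70 - 718) = 68515*(-788) = -53989820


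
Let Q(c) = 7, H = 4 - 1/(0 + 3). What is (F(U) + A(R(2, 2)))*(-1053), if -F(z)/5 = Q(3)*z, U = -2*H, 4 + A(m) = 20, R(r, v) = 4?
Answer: -287118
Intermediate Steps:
A(m) = 16 (A(m) = -4 + 20 = 16)
H = 11/3 (H = 4 - 1/3 = 4 - 1*⅓ = 4 - ⅓ = 11/3 ≈ 3.6667)
U = -22/3 (U = -2*11/3 = -22/3 ≈ -7.3333)
F(z) = -35*z
(F(U) + A(R(2, 2)))*(-1053) = (-35*(-22/3) + 16)*(-1053) = (770/3 + 16)*(-1053) = (818/3)*(-1053) = -287118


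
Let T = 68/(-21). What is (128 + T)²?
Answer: 6864400/441 ≈ 15566.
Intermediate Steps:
T = -68/21 (T = 68*(-1/21) = -68/21 ≈ -3.2381)
(128 + T)² = (128 - 68/21)² = (2620/21)² = 6864400/441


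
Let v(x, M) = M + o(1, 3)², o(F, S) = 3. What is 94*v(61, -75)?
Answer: -6204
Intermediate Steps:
v(x, M) = 9 + M (v(x, M) = M + 3² = M + 9 = 9 + M)
94*v(61, -75) = 94*(9 - 75) = 94*(-66) = -6204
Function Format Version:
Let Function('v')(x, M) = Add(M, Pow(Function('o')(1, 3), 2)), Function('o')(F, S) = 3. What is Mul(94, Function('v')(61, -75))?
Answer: -6204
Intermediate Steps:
Function('v')(x, M) = Add(9, M) (Function('v')(x, M) = Add(M, Pow(3, 2)) = Add(M, 9) = Add(9, M))
Mul(94, Function('v')(61, -75)) = Mul(94, Add(9, -75)) = Mul(94, -66) = -6204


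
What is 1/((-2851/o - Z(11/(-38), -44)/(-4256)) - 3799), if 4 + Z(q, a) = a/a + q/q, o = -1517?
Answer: -3228176/12257775213 ≈ -0.00026336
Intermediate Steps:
Z(q, a) = -2 (Z(q, a) = -4 + (a/a + q/q) = -4 + (1 + 1) = -4 + 2 = -2)
1/((-2851/o - Z(11/(-38), -44)/(-4256)) - 3799) = 1/((-2851/(-1517) - 1*(-2)/(-4256)) - 3799) = 1/((-2851*(-1/1517) + 2*(-1/4256)) - 3799) = 1/((2851/1517 - 1/2128) - 3799) = 1/(6065411/3228176 - 3799) = 1/(-12257775213/3228176) = -3228176/12257775213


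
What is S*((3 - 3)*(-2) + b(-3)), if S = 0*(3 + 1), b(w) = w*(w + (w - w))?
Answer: 0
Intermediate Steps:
b(w) = w² (b(w) = w*(w + 0) = w*w = w²)
S = 0 (S = 0*4 = 0)
S*((3 - 3)*(-2) + b(-3)) = 0*((3 - 3)*(-2) + (-3)²) = 0*(0*(-2) + 9) = 0*(0 + 9) = 0*9 = 0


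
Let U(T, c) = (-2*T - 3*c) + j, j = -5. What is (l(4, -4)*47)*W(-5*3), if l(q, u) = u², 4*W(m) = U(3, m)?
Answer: 6392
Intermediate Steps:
U(T, c) = -5 - 3*c - 2*T (U(T, c) = (-2*T - 3*c) - 5 = (-3*c - 2*T) - 5 = -5 - 3*c - 2*T)
W(m) = -11/4 - 3*m/4 (W(m) = (-5 - 3*m - 2*3)/4 = (-5 - 3*m - 6)/4 = (-11 - 3*m)/4 = -11/4 - 3*m/4)
(l(4, -4)*47)*W(-5*3) = ((-4)²*47)*(-11/4 - (-15)*3/4) = (16*47)*(-11/4 - ¾*(-15)) = 752*(-11/4 + 45/4) = 752*(17/2) = 6392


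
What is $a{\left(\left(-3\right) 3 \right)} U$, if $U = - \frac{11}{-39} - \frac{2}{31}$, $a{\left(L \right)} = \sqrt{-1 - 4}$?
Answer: $\frac{263 i \sqrt{5}}{1209} \approx 0.48642 i$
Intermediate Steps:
$a{\left(L \right)} = i \sqrt{5}$ ($a{\left(L \right)} = \sqrt{-5} = i \sqrt{5}$)
$U = \frac{263}{1209}$ ($U = \left(-11\right) \left(- \frac{1}{39}\right) - \frac{2}{31} = \frac{11}{39} - \frac{2}{31} = \frac{263}{1209} \approx 0.21754$)
$a{\left(\left(-3\right) 3 \right)} U = i \sqrt{5} \cdot \frac{263}{1209} = \frac{263 i \sqrt{5}}{1209}$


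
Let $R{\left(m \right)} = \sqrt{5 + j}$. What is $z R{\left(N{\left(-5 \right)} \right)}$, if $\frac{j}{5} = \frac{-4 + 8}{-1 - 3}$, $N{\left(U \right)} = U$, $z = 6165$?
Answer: $0$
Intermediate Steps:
$j = -5$ ($j = 5 \frac{-4 + 8}{-1 - 3} = 5 \frac{4}{-4} = 5 \cdot 4 \left(- \frac{1}{4}\right) = 5 \left(-1\right) = -5$)
$R{\left(m \right)} = 0$ ($R{\left(m \right)} = \sqrt{5 - 5} = \sqrt{0} = 0$)
$z R{\left(N{\left(-5 \right)} \right)} = 6165 \cdot 0 = 0$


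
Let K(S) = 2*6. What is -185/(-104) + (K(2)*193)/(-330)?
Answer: -29969/5720 ≈ -5.2393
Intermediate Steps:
K(S) = 12
-185/(-104) + (K(2)*193)/(-330) = -185/(-104) + (12*193)/(-330) = -185*(-1/104) + 2316*(-1/330) = 185/104 - 386/55 = -29969/5720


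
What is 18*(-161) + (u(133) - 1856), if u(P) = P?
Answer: -4621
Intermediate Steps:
18*(-161) + (u(133) - 1856) = 18*(-161) + (133 - 1856) = -2898 - 1723 = -4621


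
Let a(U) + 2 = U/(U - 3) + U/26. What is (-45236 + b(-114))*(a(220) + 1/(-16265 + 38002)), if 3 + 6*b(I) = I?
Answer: -41489579587947/122640154 ≈ -3.3830e+5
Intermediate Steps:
a(U) = -2 + U/26 + U/(-3 + U) (a(U) = -2 + (U/(U - 3) + U/26) = -2 + (U/(-3 + U) + U*(1/26)) = -2 + (U/(-3 + U) + U/26) = -2 + (U/26 + U/(-3 + U)) = -2 + U/26 + U/(-3 + U))
b(I) = -1/2 + I/6
(-45236 + b(-114))*(a(220) + 1/(-16265 + 38002)) = (-45236 + (-1/2 + (1/6)*(-114)))*((156 + 220**2 - 29*220)/(26*(-3 + 220)) + 1/(-16265 + 38002)) = (-45236 + (-1/2 - 19))*((1/26)*(156 + 48400 - 6380)/217 + 1/21737) = (-45236 - 39/2)*((1/26)*(1/217)*42176 + 1/21737) = -90511*(21088/2821 + 1/21737)/2 = -90511/2*458392677/61320077 = -41489579587947/122640154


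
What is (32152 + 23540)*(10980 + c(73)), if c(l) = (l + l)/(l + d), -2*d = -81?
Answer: 138826344384/227 ≈ 6.1157e+8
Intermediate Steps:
d = 81/2 (d = -1/2*(-81) = 81/2 ≈ 40.500)
c(l) = 2*l/(81/2 + l) (c(l) = (l + l)/(l + 81/2) = (2*l)/(81/2 + l) = 2*l/(81/2 + l))
(32152 + 23540)*(10980 + c(73)) = (32152 + 23540)*(10980 + 4*73/(81 + 2*73)) = 55692*(10980 + 4*73/(81 + 146)) = 55692*(10980 + 4*73/227) = 55692*(10980 + 4*73*(1/227)) = 55692*(10980 + 292/227) = 55692*(2492752/227) = 138826344384/227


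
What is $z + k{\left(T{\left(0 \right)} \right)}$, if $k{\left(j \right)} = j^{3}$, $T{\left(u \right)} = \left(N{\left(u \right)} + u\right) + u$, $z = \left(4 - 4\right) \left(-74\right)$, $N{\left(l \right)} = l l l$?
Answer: $0$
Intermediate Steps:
$N{\left(l \right)} = l^{3}$ ($N{\left(l \right)} = l l^{2} = l^{3}$)
$z = 0$ ($z = \left(4 - 4\right) \left(-74\right) = 0 \left(-74\right) = 0$)
$T{\left(u \right)} = u^{3} + 2 u$ ($T{\left(u \right)} = \left(u^{3} + u\right) + u = \left(u + u^{3}\right) + u = u^{3} + 2 u$)
$z + k{\left(T{\left(0 \right)} \right)} = 0 + \left(0 \left(2 + 0^{2}\right)\right)^{3} = 0 + \left(0 \left(2 + 0\right)\right)^{3} = 0 + \left(0 \cdot 2\right)^{3} = 0 + 0^{3} = 0 + 0 = 0$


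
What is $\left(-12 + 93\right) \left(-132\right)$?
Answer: $-10692$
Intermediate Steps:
$\left(-12 + 93\right) \left(-132\right) = 81 \left(-132\right) = -10692$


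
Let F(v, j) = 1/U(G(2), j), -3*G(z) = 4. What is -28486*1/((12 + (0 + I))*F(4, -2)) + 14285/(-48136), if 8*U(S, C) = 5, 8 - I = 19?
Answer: -857015595/48136 ≈ -17804.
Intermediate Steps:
I = -11 (I = 8 - 1*19 = 8 - 19 = -11)
G(z) = -4/3 (G(z) = -⅓*4 = -4/3)
U(S, C) = 5/8 (U(S, C) = (⅛)*5 = 5/8)
F(v, j) = 8/5 (F(v, j) = 1/(5/8) = 8/5)
-28486*1/((12 + (0 + I))*F(4, -2)) + 14285/(-48136) = -28486*5/(8*(12 + (0 - 11))) + 14285/(-48136) = -28486*5/(8*(12 - 11)) + 14285*(-1/48136) = -28486/((8/5)*1) - 14285/48136 = -28486/8/5 - 14285/48136 = -28486*5/8 - 14285/48136 = -71215/4 - 14285/48136 = -857015595/48136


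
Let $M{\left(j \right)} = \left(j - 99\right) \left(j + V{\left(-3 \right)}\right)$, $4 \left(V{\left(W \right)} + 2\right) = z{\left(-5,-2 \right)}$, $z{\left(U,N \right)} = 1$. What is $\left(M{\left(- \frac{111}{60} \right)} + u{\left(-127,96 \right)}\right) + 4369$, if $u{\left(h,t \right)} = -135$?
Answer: $\frac{229853}{50} \approx 4597.1$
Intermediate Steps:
$V{\left(W \right)} = - \frac{7}{4}$ ($V{\left(W \right)} = -2 + \frac{1}{4} \cdot 1 = -2 + \frac{1}{4} = - \frac{7}{4}$)
$M{\left(j \right)} = \left(-99 + j\right) \left(- \frac{7}{4} + j\right)$ ($M{\left(j \right)} = \left(j - 99\right) \left(j - \frac{7}{4}\right) = \left(-99 + j\right) \left(- \frac{7}{4} + j\right)$)
$\left(M{\left(- \frac{111}{60} \right)} + u{\left(-127,96 \right)}\right) + 4369 = \left(\left(\frac{693}{4} + \left(- \frac{111}{60}\right)^{2} - \frac{403 \left(- \frac{111}{60}\right)}{4}\right) - 135\right) + 4369 = \left(\left(\frac{693}{4} + \left(\left(-111\right) \frac{1}{60}\right)^{2} - \frac{403 \left(\left(-111\right) \frac{1}{60}\right)}{4}\right) - 135\right) + 4369 = \left(\left(\frac{693}{4} + \left(- \frac{37}{20}\right)^{2} - - \frac{14911}{80}\right) - 135\right) + 4369 = \left(\left(\frac{693}{4} + \frac{1369}{400} + \frac{14911}{80}\right) - 135\right) + 4369 = \left(\frac{18153}{50} - 135\right) + 4369 = \frac{11403}{50} + 4369 = \frac{229853}{50}$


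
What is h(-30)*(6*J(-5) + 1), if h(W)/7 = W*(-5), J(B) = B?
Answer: -30450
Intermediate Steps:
h(W) = -35*W (h(W) = 7*(W*(-5)) = 7*(-5*W) = -35*W)
h(-30)*(6*J(-5) + 1) = (-35*(-30))*(6*(-5) + 1) = 1050*(-30 + 1) = 1050*(-29) = -30450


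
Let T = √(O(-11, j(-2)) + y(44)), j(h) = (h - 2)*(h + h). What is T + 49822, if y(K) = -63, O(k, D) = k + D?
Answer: 49822 + I*√58 ≈ 49822.0 + 7.6158*I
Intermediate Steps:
j(h) = 2*h*(-2 + h) (j(h) = (-2 + h)*(2*h) = 2*h*(-2 + h))
O(k, D) = D + k
T = I*√58 (T = √((2*(-2)*(-2 - 2) - 11) - 63) = √((2*(-2)*(-4) - 11) - 63) = √((16 - 11) - 63) = √(5 - 63) = √(-58) = I*√58 ≈ 7.6158*I)
T + 49822 = I*√58 + 49822 = 49822 + I*√58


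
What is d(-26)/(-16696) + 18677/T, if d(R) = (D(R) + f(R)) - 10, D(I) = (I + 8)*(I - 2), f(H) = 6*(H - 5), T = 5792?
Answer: 38755907/12087904 ≈ 3.2062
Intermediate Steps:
f(H) = -30 + 6*H (f(H) = 6*(-5 + H) = -30 + 6*H)
D(I) = (-2 + I)*(8 + I) (D(I) = (8 + I)*(-2 + I) = (-2 + I)*(8 + I))
d(R) = -56 + R² + 12*R (d(R) = ((-16 + R² + 6*R) + (-30 + 6*R)) - 10 = (-46 + R² + 12*R) - 10 = -56 + R² + 12*R)
d(-26)/(-16696) + 18677/T = (-56 + (-26)² + 12*(-26))/(-16696) + 18677/5792 = (-56 + 676 - 312)*(-1/16696) + 18677*(1/5792) = 308*(-1/16696) + 18677/5792 = -77/4174 + 18677/5792 = 38755907/12087904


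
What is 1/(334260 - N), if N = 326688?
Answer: 1/7572 ≈ 0.00013207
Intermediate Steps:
1/(334260 - N) = 1/(334260 - 1*326688) = 1/(334260 - 326688) = 1/7572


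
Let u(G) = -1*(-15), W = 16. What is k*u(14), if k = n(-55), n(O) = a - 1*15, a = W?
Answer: 15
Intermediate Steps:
a = 16
u(G) = 15
n(O) = 1 (n(O) = 16 - 1*15 = 16 - 15 = 1)
k = 1
k*u(14) = 1*15 = 15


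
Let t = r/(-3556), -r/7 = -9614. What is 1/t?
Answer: -254/4807 ≈ -0.052840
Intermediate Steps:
r = 67298 (r = -7*(-9614) = 67298)
t = -4807/254 (t = 67298/(-3556) = 67298*(-1/3556) = -4807/254 ≈ -18.925)
1/t = 1/(-4807/254) = -254/4807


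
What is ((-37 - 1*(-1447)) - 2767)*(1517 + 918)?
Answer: -3304295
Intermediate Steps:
((-37 - 1*(-1447)) - 2767)*(1517 + 918) = ((-37 + 1447) - 2767)*2435 = (1410 - 2767)*2435 = -1357*2435 = -3304295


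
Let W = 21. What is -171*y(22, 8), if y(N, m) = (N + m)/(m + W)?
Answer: -5130/29 ≈ -176.90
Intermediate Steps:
y(N, m) = (N + m)/(21 + m) (y(N, m) = (N + m)/(m + 21) = (N + m)/(21 + m))
-171*y(22, 8) = -171*(22 + 8)/(21 + 8) = -171*30/29 = -5130/29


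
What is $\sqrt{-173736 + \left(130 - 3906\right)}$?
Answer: $2 i \sqrt{44378} \approx 421.32 i$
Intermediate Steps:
$\sqrt{-173736 + \left(130 - 3906\right)} = \sqrt{-173736 - 3776} = \sqrt{-177512} = 2 i \sqrt{44378}$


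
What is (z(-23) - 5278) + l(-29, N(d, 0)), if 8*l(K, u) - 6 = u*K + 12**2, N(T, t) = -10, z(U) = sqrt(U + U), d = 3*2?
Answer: -5223 + I*sqrt(46) ≈ -5223.0 + 6.7823*I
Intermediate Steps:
d = 6
z(U) = sqrt(2)*sqrt(U) (z(U) = sqrt(2*U) = sqrt(2)*sqrt(U))
l(K, u) = 75/4 + K*u/8 (l(K, u) = 3/4 + (u*K + 12**2)/8 = 3/4 + (K*u + 144)/8 = 3/4 + (144 + K*u)/8 = 3/4 + (18 + K*u/8) = 75/4 + K*u/8)
(z(-23) - 5278) + l(-29, N(d, 0)) = (sqrt(2)*sqrt(-23) - 5278) + (75/4 + (1/8)*(-29)*(-10)) = (sqrt(2)*(I*sqrt(23)) - 5278) + (75/4 + 145/4) = (I*sqrt(46) - 5278) + 55 = (-5278 + I*sqrt(46)) + 55 = -5223 + I*sqrt(46)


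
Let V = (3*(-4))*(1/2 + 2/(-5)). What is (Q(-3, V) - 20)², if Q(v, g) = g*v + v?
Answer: 9409/25 ≈ 376.36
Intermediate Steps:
V = -6/5 (V = -12*(1*(½) + 2*(-⅕)) = -12*(½ - ⅖) = -12*⅒ = -6/5 ≈ -1.2000)
Q(v, g) = v + g*v
(Q(-3, V) - 20)² = (-3*(1 - 6/5) - 20)² = (-3*(-⅕) - 20)² = (⅗ - 20)² = (-97/5)² = 9409/25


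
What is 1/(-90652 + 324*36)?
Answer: -1/78988 ≈ -1.2660e-5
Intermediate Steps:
1/(-90652 + 324*36) = 1/(-90652 + 11664) = 1/(-78988) = -1/78988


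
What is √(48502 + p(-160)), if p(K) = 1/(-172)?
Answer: 3*√39857861/86 ≈ 220.23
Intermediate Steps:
p(K) = -1/172
√(48502 + p(-160)) = √(48502 - 1/172) = √(8342343/172) = 3*√39857861/86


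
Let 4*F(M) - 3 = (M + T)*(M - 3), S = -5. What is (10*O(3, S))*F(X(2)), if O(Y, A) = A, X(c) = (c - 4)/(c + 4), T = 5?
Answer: 2825/18 ≈ 156.94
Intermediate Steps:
X(c) = (-4 + c)/(4 + c)
F(M) = ¾ + (-3 + M)*(5 + M)/4 (F(M) = ¾ + ((M + 5)*(M - 3))/4 = ¾ + ((5 + M)*(-3 + M))/4 = ¾ + ((-3 + M)*(5 + M))/4 = ¾ + (-3 + M)*(5 + M)/4)
(10*O(3, S))*F(X(2)) = (10*(-5))*(-3 + ((-4 + 2)/(4 + 2))/2 + ((-4 + 2)/(4 + 2))²/4) = -50*(-3 + (-2/6)/2 + (-2/6)²/4) = -50*(-3 + ((⅙)*(-2))/2 + ((⅙)*(-2))²/4) = -50*(-3 + (½)*(-⅓) + (-⅓)²/4) = -50*(-3 - ⅙ + (¼)*(⅑)) = -50*(-3 - ⅙ + 1/36) = -50*(-113/36) = 2825/18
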